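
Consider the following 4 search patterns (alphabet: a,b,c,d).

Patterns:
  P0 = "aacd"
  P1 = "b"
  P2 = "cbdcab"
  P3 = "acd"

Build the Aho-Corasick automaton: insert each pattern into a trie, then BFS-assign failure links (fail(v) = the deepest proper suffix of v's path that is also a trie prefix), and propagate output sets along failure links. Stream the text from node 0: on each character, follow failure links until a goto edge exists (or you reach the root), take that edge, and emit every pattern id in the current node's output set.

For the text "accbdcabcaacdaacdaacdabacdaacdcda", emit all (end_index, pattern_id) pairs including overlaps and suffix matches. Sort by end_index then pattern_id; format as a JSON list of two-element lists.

Build:
Trie (insert patterns):
  n0 'ε': a→1 b→5 c→6
  n1 'a': a→2 c→12
  n2 'aa': c→3
  n3 'aac': d→4
  n4 'aacd': ·  [P0 ends]
  n5 'b': ·  [P1 ends]
  n6 'c': b→7
  n7 'cb': d→8
  n8 'cbd': c→9
  n9 'cbdc': a→10
  n10 'cbdca': b→11
  n11 'cbdcab': ·  [P2 ends]
  n12 'ac': d→13
  n13 'acd': ·  [P3 ends]

Failure links (BFS by depth):
  fail(1) 'a': from fail(0)=0 chase 'a': 0 ⇒ 0;  out=∅∪out(0)=∅
  fail(5) 'b': from fail(0)=0 chase 'b': 0 ⇒ 0;  out={1}∪out(0)={1}
  fail(6) 'c': from fail(0)=0 chase 'c': 0 ⇒ 0;  out=∅∪out(0)=∅
  fail(2) 'aa': from fail(1)=0 chase 'a': 0 ⇒ 1;  out=∅∪out(1)=∅
  fail(7) 'cb': from fail(6)=0 chase 'b': 0 ⇒ 5;  out=∅∪out(5)={1}
  fail(12) 'ac': from fail(1)=0 chase 'c': 0 ⇒ 6;  out=∅∪out(6)=∅
  fail(3) 'aac': from fail(2)=1 chase 'c': 1 ⇒ 12;  out=∅∪out(12)=∅
  fail(8) 'cbd': from fail(7)=5 chase 'd': 5→0 ⇒ 0;  out=∅∪out(0)=∅
  fail(13) 'acd': from fail(12)=6 chase 'd': 6→0 ⇒ 0;  out={3}∪out(0)={3}
  fail(4) 'aacd': from fail(3)=12 chase 'd': 12 ⇒ 13;  out={0}∪out(13)={0,3}
  fail(9) 'cbdc': from fail(8)=0 chase 'c': 0 ⇒ 6;  out=∅∪out(6)=∅
  fail(10) 'cbdca': from fail(9)=6 chase 'a': 6→0 ⇒ 1;  out=∅∪out(1)=∅
  fail(11) 'cbdcab': from fail(10)=1 chase 'b': 1→0 ⇒ 5;  out={2}∪out(5)={1,2}

Run:
pos 0 'a': at 1
pos 1 'c': at 12
pos 2 'c': at 6 ·f
pos 3 'b': at 7  → match P1@[3:3]
pos 4 'd': at 8
pos 5 'c': at 9
pos 6 'a': at 10
pos 7 'b': at 11  → match P1@[7:7],P2@[2:7]
pos 8 'c': at 6 ·f
pos 9 'a': at 1 ·f
pos 10 'a': at 2
pos 11 'c': at 3
pos 12 'd': at 4  → match P0@[9:12],P3@[10:12]
pos 13 'a': at 1 ·f
pos 14 'a': at 2
pos 15 'c': at 3
pos 16 'd': at 4  → match P0@[13:16],P3@[14:16]
pos 17 'a': at 1 ·f
pos 18 'a': at 2
pos 19 'c': at 3
pos 20 'd': at 4  → match P0@[17:20],P3@[18:20]
pos 21 'a': at 1 ·f
pos 22 'b': at 5 ·f  → match P1@[22:22]
pos 23 'a': at 1 ·f
pos 24 'c': at 12
pos 25 'd': at 13  → match P3@[23:25]
pos 26 'a': at 1 ·f
pos 27 'a': at 2
pos 28 'c': at 3
pos 29 'd': at 4  → match P0@[26:29],P3@[27:29]
pos 30 'c': at 6 ·f
pos 31 'd': at 0 ·f
pos 32 'a': at 1

Matches: [[3,1],[7,1],[7,2],[12,0],[12,3],[16,0],[16,3],[20,0],[20,3],[22,1],[25,3],[29,0],[29,3]]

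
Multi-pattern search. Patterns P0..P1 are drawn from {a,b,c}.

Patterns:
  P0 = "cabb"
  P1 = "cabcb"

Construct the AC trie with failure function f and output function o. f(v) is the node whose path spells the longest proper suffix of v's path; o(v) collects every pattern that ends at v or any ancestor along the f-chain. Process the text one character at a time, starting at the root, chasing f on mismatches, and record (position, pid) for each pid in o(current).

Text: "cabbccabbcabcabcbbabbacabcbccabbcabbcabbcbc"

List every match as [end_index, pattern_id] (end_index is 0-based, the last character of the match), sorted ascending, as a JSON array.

Construct AC machine:
Trie nodes:
  n0 'ε': c→1
  n1 'c': a→2
  n2 'ca': b→3
  n3 'cab': b→4 c→5
  n4 'cabb': ·  ←P0
  n5 'cabc': b→6
  n6 'cabcb': ·  ←P1

BFS fail/out derivation:
  n1('c'): parent n0 fail=0; on 'c' 0 → fail=0;  out ∅∪∅=∅
  n2('ca'): parent n1 fail=0; on 'a' 0 → fail=0;  out ∅∪∅=∅
  n3('cab'): parent n2 fail=0; on 'b' 0 → fail=0;  out ∅∪∅=∅
  n4('cabb'): parent n3 fail=0; on 'b' 0 → fail=0;  out {0}∪∅={0}
  n5('cabc'): parent n3 fail=0; on 'c' 0 → fail=1;  out ∅∪∅=∅
  n6('cabcb'): parent n5 fail=1; on 'b' 1→0 → fail=0;  out {1}∪∅={1}

Scan:
i=0 'c': node 0→1
i=1 'a': node 1→2
i=2 'b': node 2→3
i=3 'b': node 3→4  → match P0@[0:3]
i=4 'c': node 4→1 (via fail)
i=5 'c': node 1→1 (via fail)
i=6 'a': node 1→2
i=7 'b': node 2→3
i=8 'b': node 3→4  → match P0@[5:8]
i=9 'c': node 4→1 (via fail)
i=10 'a': node 1→2
i=11 'b': node 2→3
i=12 'c': node 3→5
i=13 'a': node 5→2 (via fail)
i=14 'b': node 2→3
i=15 'c': node 3→5
i=16 'b': node 5→6  → match P1@[12:16]
i=17 'b': node 6→0 (via fail)
i=18 'a': node 0→0
i=19 'b': node 0→0
i=20 'b': node 0→0
i=21 'a': node 0→0
i=22 'c': node 0→1
i=23 'a': node 1→2
i=24 'b': node 2→3
i=25 'c': node 3→5
i=26 'b': node 5→6  → match P1@[22:26]
i=27 'c': node 6→1 (via fail)
i=28 'c': node 1→1 (via fail)
i=29 'a': node 1→2
i=30 'b': node 2→3
i=31 'b': node 3→4  → match P0@[28:31]
i=32 'c': node 4→1 (via fail)
i=33 'a': node 1→2
i=34 'b': node 2→3
i=35 'b': node 3→4  → match P0@[32:35]
i=36 'c': node 4→1 (via fail)
i=37 'a': node 1→2
i=38 'b': node 2→3
i=39 'b': node 3→4  → match P0@[36:39]
i=40 'c': node 4→1 (via fail)
i=41 'b': node 1→0 (via fail)
i=42 'c': node 0→1

Matches: [[3,0],[8,0],[16,1],[26,1],[31,0],[35,0],[39,0]]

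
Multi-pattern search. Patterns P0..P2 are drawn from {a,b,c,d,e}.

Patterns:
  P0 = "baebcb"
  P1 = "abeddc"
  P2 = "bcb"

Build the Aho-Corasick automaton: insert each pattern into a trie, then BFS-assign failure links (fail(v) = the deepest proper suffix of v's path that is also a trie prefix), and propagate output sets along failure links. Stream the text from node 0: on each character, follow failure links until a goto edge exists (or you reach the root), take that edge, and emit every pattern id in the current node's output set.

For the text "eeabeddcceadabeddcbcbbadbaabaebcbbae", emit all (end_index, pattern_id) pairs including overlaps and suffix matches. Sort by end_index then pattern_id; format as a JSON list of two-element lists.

Build:
Trie nodes:
  0='ε' goto a→7 b→1
  1='b' goto a→2 c→13
  2='ba' goto e→3
  3='bae' goto b→4
  4='baeb' goto c→5
  5='baebc' goto b→6
  6='baebcb' goto ·  ←P0
  7='a' goto b→8
  8='ab' goto e→9
  9='abe' goto d→10
  10='abed' goto d→11
  11='abedd' goto c→12
  12='abeddc' goto ·  ←P1
  13='bc' goto b→14
  14='bcb' goto ·  ←P2

BFS fail/out derivation:
  fail(1) 'b': from fail(0)=0 chase 'b': 0 ⇒ 0;  out=∅∪out(0)=∅
  fail(7) 'a': from fail(0)=0 chase 'a': 0 ⇒ 0;  out=∅∪out(0)=∅
  fail(2) 'ba': from fail(1)=0 chase 'a': 0 ⇒ 7;  out=∅∪out(7)=∅
  fail(8) 'ab': from fail(7)=0 chase 'b': 0 ⇒ 1;  out=∅∪out(1)=∅
  fail(13) 'bc': from fail(1)=0 chase 'c': 0 ⇒ 0;  out=∅∪out(0)=∅
  fail(3) 'bae': from fail(2)=7 chase 'e': 7→0 ⇒ 0;  out=∅∪out(0)=∅
  fail(9) 'abe': from fail(8)=1 chase 'e': 1→0 ⇒ 0;  out=∅∪out(0)=∅
  fail(14) 'bcb': from fail(13)=0 chase 'b': 0 ⇒ 1;  out={2}∪out(1)={2}
  fail(4) 'baeb': from fail(3)=0 chase 'b': 0 ⇒ 1;  out=∅∪out(1)=∅
  fail(10) 'abed': from fail(9)=0 chase 'd': 0 ⇒ 0;  out=∅∪out(0)=∅
  fail(5) 'baebc': from fail(4)=1 chase 'c': 1 ⇒ 13;  out=∅∪out(13)=∅
  fail(11) 'abedd': from fail(10)=0 chase 'd': 0 ⇒ 0;  out=∅∪out(0)=∅
  fail(6) 'baebcb': from fail(5)=13 chase 'b': 13 ⇒ 14;  out={0}∪out(14)={0,2}
  fail(12) 'abeddc': from fail(11)=0 chase 'c': 0 ⇒ 0;  out={1}∪out(0)={1}

Run:
pos 0 'e': at 0
pos 1 'e': at 0
pos 2 'a': at 7
pos 3 'b': at 8
pos 4 'e': at 9
pos 5 'd': at 10
pos 6 'd': at 11
pos 7 'c': at 12  ** P1@[2:7]
pos 8 'c': at 0 (via fail)
pos 9 'e': at 0
pos 10 'a': at 7
pos 11 'd': at 0 (via fail)
pos 12 'a': at 7
pos 13 'b': at 8
pos 14 'e': at 9
pos 15 'd': at 10
pos 16 'd': at 11
pos 17 'c': at 12  ** P1@[12:17]
pos 18 'b': at 1 (via fail)
pos 19 'c': at 13
pos 20 'b': at 14  ** P2@[18:20]
pos 21 'b': at 1 (via fail)
pos 22 'a': at 2
pos 23 'd': at 0 (via fail)
pos 24 'b': at 1
pos 25 'a': at 2
pos 26 'a': at 7 (via fail)
pos 27 'b': at 8
pos 28 'a': at 2 (via fail)
pos 29 'e': at 3
pos 30 'b': at 4
pos 31 'c': at 5
pos 32 'b': at 6  ** P0@[27:32],P2@[30:32]
pos 33 'b': at 1 (via fail)
pos 34 'a': at 2
pos 35 'e': at 3

Result: [[7,1],[17,1],[20,2],[32,0],[32,2]]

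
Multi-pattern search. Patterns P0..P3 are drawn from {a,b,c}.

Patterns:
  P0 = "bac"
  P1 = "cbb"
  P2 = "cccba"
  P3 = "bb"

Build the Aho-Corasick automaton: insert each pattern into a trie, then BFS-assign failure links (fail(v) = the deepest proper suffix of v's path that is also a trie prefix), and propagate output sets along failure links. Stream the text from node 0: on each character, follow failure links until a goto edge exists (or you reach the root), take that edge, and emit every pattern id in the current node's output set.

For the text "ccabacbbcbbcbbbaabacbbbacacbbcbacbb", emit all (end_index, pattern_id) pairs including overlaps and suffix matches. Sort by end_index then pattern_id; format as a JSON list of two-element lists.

Construct AC machine:
Trie nodes:
  0='ε' goto b→1 c→4
  1='b' goto a→2 b→11
  2='ba' goto c→3
  3='bac' goto ·  ←P0
  4='c' goto b→5 c→7
  5='cb' goto b→6
  6='cbb' goto ·  ←P1
  7='cc' goto c→8
  8='ccc' goto b→9
  9='cccb' goto a→10
  10='cccba' goto ·  ←P2
  11='bb' goto ·  ←P3

BFS fail/out derivation:
  fail(1) 'b': from fail(0)=0 chase 'b': 0 ⇒ 0;  out=∅∪out(0)=∅
  fail(4) 'c': from fail(0)=0 chase 'c': 0 ⇒ 0;  out=∅∪out(0)=∅
  fail(2) 'ba': from fail(1)=0 chase 'a': 0 ⇒ 0;  out=∅∪out(0)=∅
  fail(5) 'cb': from fail(4)=0 chase 'b': 0 ⇒ 1;  out=∅∪out(1)=∅
  fail(7) 'cc': from fail(4)=0 chase 'c': 0 ⇒ 4;  out=∅∪out(4)=∅
  fail(11) 'bb': from fail(1)=0 chase 'b': 0 ⇒ 1;  out={3}∪out(1)={3}
  fail(3) 'bac': from fail(2)=0 chase 'c': 0 ⇒ 4;  out={0}∪out(4)={0}
  fail(6) 'cbb': from fail(5)=1 chase 'b': 1 ⇒ 11;  out={1}∪out(11)={1,3}
  fail(8) 'ccc': from fail(7)=4 chase 'c': 4 ⇒ 7;  out=∅∪out(7)=∅
  fail(9) 'cccb': from fail(8)=7 chase 'b': 7→4 ⇒ 5;  out=∅∪out(5)=∅
  fail(10) 'cccba': from fail(9)=5 chase 'a': 5→1 ⇒ 2;  out={2}∪out(2)={2}

Run:
[0] read 'c'  n0⇒n4
[1] read 'c'  n4⇒n7
[2] read 'a'  n7⇒n0 (via fail)
[3] read 'b'  n0⇒n1
[4] read 'a'  n1⇒n2
[5] read 'c'  n2⇒n3  → match P0@[3:5]
[6] read 'b'  n3⇒n5 (via fail)
[7] read 'b'  n5⇒n6  → match P1@[5:7],P3@[6:7]
[8] read 'c'  n6⇒n4 (via fail)
[9] read 'b'  n4⇒n5
[10] read 'b'  n5⇒n6  → match P1@[8:10],P3@[9:10]
[11] read 'c'  n6⇒n4 (via fail)
[12] read 'b'  n4⇒n5
[13] read 'b'  n5⇒n6  → match P1@[11:13],P3@[12:13]
[14] read 'b'  n6⇒n11 (via fail)  → match P3@[13:14]
[15] read 'a'  n11⇒n2 (via fail)
[16] read 'a'  n2⇒n0 (via fail)
[17] read 'b'  n0⇒n1
[18] read 'a'  n1⇒n2
[19] read 'c'  n2⇒n3  → match P0@[17:19]
[20] read 'b'  n3⇒n5 (via fail)
[21] read 'b'  n5⇒n6  → match P1@[19:21],P3@[20:21]
[22] read 'b'  n6⇒n11 (via fail)  → match P3@[21:22]
[23] read 'a'  n11⇒n2 (via fail)
[24] read 'c'  n2⇒n3  → match P0@[22:24]
[25] read 'a'  n3⇒n0 (via fail)
[26] read 'c'  n0⇒n4
[27] read 'b'  n4⇒n5
[28] read 'b'  n5⇒n6  → match P1@[26:28],P3@[27:28]
[29] read 'c'  n6⇒n4 (via fail)
[30] read 'b'  n4⇒n5
[31] read 'a'  n5⇒n2 (via fail)
[32] read 'c'  n2⇒n3  → match P0@[30:32]
[33] read 'b'  n3⇒n5 (via fail)
[34] read 'b'  n5⇒n6  → match P1@[32:34],P3@[33:34]

Result: [[5,0],[7,1],[7,3],[10,1],[10,3],[13,1],[13,3],[14,3],[19,0],[21,1],[21,3],[22,3],[24,0],[28,1],[28,3],[32,0],[34,1],[34,3]]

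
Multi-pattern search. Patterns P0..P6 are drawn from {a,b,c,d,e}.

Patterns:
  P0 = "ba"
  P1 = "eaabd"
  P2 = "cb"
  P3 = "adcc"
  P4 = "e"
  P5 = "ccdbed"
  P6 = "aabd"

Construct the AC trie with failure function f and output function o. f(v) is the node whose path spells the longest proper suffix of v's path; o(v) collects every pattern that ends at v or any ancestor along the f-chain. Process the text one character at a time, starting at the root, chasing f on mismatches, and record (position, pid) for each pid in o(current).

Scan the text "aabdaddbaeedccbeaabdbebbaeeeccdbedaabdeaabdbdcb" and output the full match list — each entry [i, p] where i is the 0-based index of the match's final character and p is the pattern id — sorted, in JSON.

Construct AC machine:
Trie (insert patterns):
  0='ε' goto a→10 b→1 c→8 e→3
  1='b' goto a→2
  2='ba' goto ·  [P0 ends]
  3='e' goto a→4  [P4 ends]
  4='ea' goto a→5
  5='eaa' goto b→6
  6='eaab' goto d→7
  7='eaabd' goto ·  [P1 ends]
  8='c' goto b→9 c→14
  9='cb' goto ·  [P2 ends]
  10='a' goto a→19 d→11
  11='ad' goto c→12
  12='adc' goto c→13
  13='adcc' goto ·  [P3 ends]
  14='cc' goto d→15
  15='ccd' goto b→16
  16='ccdb' goto e→17
  17='ccdbe' goto d→18
  18='ccdbed' goto ·  [P5 ends]
  19='aa' goto b→20
  20='aab' goto d→21
  21='aabd' goto ·  [P6 ends]

Failure links (BFS by depth):
  fail(1) 'b': from fail(0)=0 chase 'b': 0 ⇒ 0;  out=∅∪out(0)=∅
  fail(3) 'e': from fail(0)=0 chase 'e': 0 ⇒ 0;  out={4}∪out(0)={4}
  fail(8) 'c': from fail(0)=0 chase 'c': 0 ⇒ 0;  out=∅∪out(0)=∅
  fail(10) 'a': from fail(0)=0 chase 'a': 0 ⇒ 0;  out=∅∪out(0)=∅
  fail(2) 'ba': from fail(1)=0 chase 'a': 0 ⇒ 10;  out={0}∪out(10)={0}
  fail(4) 'ea': from fail(3)=0 chase 'a': 0 ⇒ 10;  out=∅∪out(10)=∅
  fail(9) 'cb': from fail(8)=0 chase 'b': 0 ⇒ 1;  out={2}∪out(1)={2}
  fail(11) 'ad': from fail(10)=0 chase 'd': 0 ⇒ 0;  out=∅∪out(0)=∅
  fail(14) 'cc': from fail(8)=0 chase 'c': 0 ⇒ 8;  out=∅∪out(8)=∅
  fail(19) 'aa': from fail(10)=0 chase 'a': 0 ⇒ 10;  out=∅∪out(10)=∅
  fail(5) 'eaa': from fail(4)=10 chase 'a': 10 ⇒ 19;  out=∅∪out(19)=∅
  fail(12) 'adc': from fail(11)=0 chase 'c': 0 ⇒ 8;  out=∅∪out(8)=∅
  fail(15) 'ccd': from fail(14)=8 chase 'd': 8→0 ⇒ 0;  out=∅∪out(0)=∅
  fail(20) 'aab': from fail(19)=10 chase 'b': 10→0 ⇒ 1;  out=∅∪out(1)=∅
  fail(6) 'eaab': from fail(5)=19 chase 'b': 19 ⇒ 20;  out=∅∪out(20)=∅
  fail(13) 'adcc': from fail(12)=8 chase 'c': 8 ⇒ 14;  out={3}∪out(14)={3}
  fail(16) 'ccdb': from fail(15)=0 chase 'b': 0 ⇒ 1;  out=∅∪out(1)=∅
  fail(21) 'aabd': from fail(20)=1 chase 'd': 1→0 ⇒ 0;  out={6}∪out(0)={6}
  fail(7) 'eaabd': from fail(6)=20 chase 'd': 20 ⇒ 21;  out={1}∪out(21)={1,6}
  fail(17) 'ccdbe': from fail(16)=1 chase 'e': 1→0 ⇒ 3;  out=∅∪out(3)={4}
  fail(18) 'ccdbed': from fail(17)=3 chase 'd': 3→0 ⇒ 0;  out={5}∪out(0)={5}

Text stream:
pos 0 'a': at 10
pos 1 'a': at 19
pos 2 'b': at 20
pos 3 'd': at 21  → match P6@[0:3]
pos 4 'a': at 10 (fail-walked)
pos 5 'd': at 11
pos 6 'd': at 0 (fail-walked)
pos 7 'b': at 1
pos 8 'a': at 2  → match P0@[7:8]
pos 9 'e': at 3 (fail-walked)  → match P4@[9:9]
pos 10 'e': at 3 (fail-walked)  → match P4@[10:10]
pos 11 'd': at 0 (fail-walked)
pos 12 'c': at 8
pos 13 'c': at 14
pos 14 'b': at 9 (fail-walked)  → match P2@[13:14]
pos 15 'e': at 3 (fail-walked)  → match P4@[15:15]
pos 16 'a': at 4
pos 17 'a': at 5
pos 18 'b': at 6
pos 19 'd': at 7  → match P1@[15:19],P6@[16:19]
pos 20 'b': at 1 (fail-walked)
pos 21 'e': at 3 (fail-walked)  → match P4@[21:21]
pos 22 'b': at 1 (fail-walked)
pos 23 'b': at 1 (fail-walked)
pos 24 'a': at 2  → match P0@[23:24]
pos 25 'e': at 3 (fail-walked)  → match P4@[25:25]
pos 26 'e': at 3 (fail-walked)  → match P4@[26:26]
pos 27 'e': at 3 (fail-walked)  → match P4@[27:27]
pos 28 'c': at 8 (fail-walked)
pos 29 'c': at 14
pos 30 'd': at 15
pos 31 'b': at 16
pos 32 'e': at 17  → match P4@[32:32]
pos 33 'd': at 18  → match P5@[28:33]
pos 34 'a': at 10 (fail-walked)
pos 35 'a': at 19
pos 36 'b': at 20
pos 37 'd': at 21  → match P6@[34:37]
pos 38 'e': at 3 (fail-walked)  → match P4@[38:38]
pos 39 'a': at 4
pos 40 'a': at 5
pos 41 'b': at 6
pos 42 'd': at 7  → match P1@[38:42],P6@[39:42]
pos 43 'b': at 1 (fail-walked)
pos 44 'd': at 0 (fail-walked)
pos 45 'c': at 8
pos 46 'b': at 9  → match P2@[45:46]

Matches: [[3,6],[8,0],[9,4],[10,4],[14,2],[15,4],[19,1],[19,6],[21,4],[24,0],[25,4],[26,4],[27,4],[32,4],[33,5],[37,6],[38,4],[42,1],[42,6],[46,2]]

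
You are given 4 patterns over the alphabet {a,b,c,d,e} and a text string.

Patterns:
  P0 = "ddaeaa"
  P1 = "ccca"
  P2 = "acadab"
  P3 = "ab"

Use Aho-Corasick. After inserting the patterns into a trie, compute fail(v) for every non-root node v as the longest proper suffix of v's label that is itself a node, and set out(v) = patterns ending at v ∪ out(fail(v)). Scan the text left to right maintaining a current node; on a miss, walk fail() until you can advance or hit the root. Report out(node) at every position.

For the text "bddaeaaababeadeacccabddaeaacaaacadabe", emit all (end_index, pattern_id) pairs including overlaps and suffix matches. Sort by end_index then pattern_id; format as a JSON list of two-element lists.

Construct AC machine:
Trie (insert patterns):
  0='ε' goto a→11 c→7 d→1
  1='d' goto d→2
  2='dd' goto a→3
  3='dda' goto e→4
  4='ddae' goto a→5
  5='ddaea' goto a→6
  6='ddaeaa' goto ·  [P0 ends]
  7='c' goto c→8
  8='cc' goto c→9
  9='ccc' goto a→10
  10='ccca' goto ·  [P1 ends]
  11='a' goto b→17 c→12
  12='ac' goto a→13
  13='aca' goto d→14
  14='acad' goto a→15
  15='acada' goto b→16
  16='acadab' goto ·  [P2 ends]
  17='ab' goto ·  [P3 ends]

Failure links (BFS by depth):
  fail(1) 'd': from fail(0)=0 chase 'd': 0 ⇒ 0;  out=∅∪out(0)=∅
  fail(7) 'c': from fail(0)=0 chase 'c': 0 ⇒ 0;  out=∅∪out(0)=∅
  fail(11) 'a': from fail(0)=0 chase 'a': 0 ⇒ 0;  out=∅∪out(0)=∅
  fail(2) 'dd': from fail(1)=0 chase 'd': 0 ⇒ 1;  out=∅∪out(1)=∅
  fail(8) 'cc': from fail(7)=0 chase 'c': 0 ⇒ 7;  out=∅∪out(7)=∅
  fail(12) 'ac': from fail(11)=0 chase 'c': 0 ⇒ 7;  out=∅∪out(7)=∅
  fail(17) 'ab': from fail(11)=0 chase 'b': 0 ⇒ 0;  out={3}∪out(0)={3}
  fail(3) 'dda': from fail(2)=1 chase 'a': 1→0 ⇒ 11;  out=∅∪out(11)=∅
  fail(9) 'ccc': from fail(8)=7 chase 'c': 7 ⇒ 8;  out=∅∪out(8)=∅
  fail(13) 'aca': from fail(12)=7 chase 'a': 7→0 ⇒ 11;  out=∅∪out(11)=∅
  fail(4) 'ddae': from fail(3)=11 chase 'e': 11→0 ⇒ 0;  out=∅∪out(0)=∅
  fail(10) 'ccca': from fail(9)=8 chase 'a': 8→7→0 ⇒ 11;  out={1}∪out(11)={1}
  fail(14) 'acad': from fail(13)=11 chase 'd': 11→0 ⇒ 1;  out=∅∪out(1)=∅
  fail(5) 'ddaea': from fail(4)=0 chase 'a': 0 ⇒ 11;  out=∅∪out(11)=∅
  fail(15) 'acada': from fail(14)=1 chase 'a': 1→0 ⇒ 11;  out=∅∪out(11)=∅
  fail(6) 'ddaeaa': from fail(5)=11 chase 'a': 11→0 ⇒ 11;  out={0}∪out(11)={0}
  fail(16) 'acadab': from fail(15)=11 chase 'b': 11 ⇒ 17;  out={2}∪out(17)={2,3}

Text stream:
pos 0 'b': at 0
pos 1 'd': at 1
pos 2 'd': at 2
pos 3 'a': at 3
pos 4 'e': at 4
pos 5 'a': at 5
pos 6 'a': at 6  → match P0@[1:6]
pos 7 'a': at 11 (via fail)
pos 8 'b': at 17  → match P3@[7:8]
pos 9 'a': at 11 (via fail)
pos 10 'b': at 17  → match P3@[9:10]
pos 11 'e': at 0 (via fail)
pos 12 'a': at 11
pos 13 'd': at 1 (via fail)
pos 14 'e': at 0 (via fail)
pos 15 'a': at 11
pos 16 'c': at 12
pos 17 'c': at 8 (via fail)
pos 18 'c': at 9
pos 19 'a': at 10  → match P1@[16:19]
pos 20 'b': at 17 (via fail)  → match P3@[19:20]
pos 21 'd': at 1 (via fail)
pos 22 'd': at 2
pos 23 'a': at 3
pos 24 'e': at 4
pos 25 'a': at 5
pos 26 'a': at 6  → match P0@[21:26]
pos 27 'c': at 12 (via fail)
pos 28 'a': at 13
pos 29 'a': at 11 (via fail)
pos 30 'a': at 11 (via fail)
pos 31 'c': at 12
pos 32 'a': at 13
pos 33 'd': at 14
pos 34 'a': at 15
pos 35 'b': at 16  → match P2@[30:35],P3@[34:35]
pos 36 'e': at 0 (via fail)

Matches: [[6,0],[8,3],[10,3],[19,1],[20,3],[26,0],[35,2],[35,3]]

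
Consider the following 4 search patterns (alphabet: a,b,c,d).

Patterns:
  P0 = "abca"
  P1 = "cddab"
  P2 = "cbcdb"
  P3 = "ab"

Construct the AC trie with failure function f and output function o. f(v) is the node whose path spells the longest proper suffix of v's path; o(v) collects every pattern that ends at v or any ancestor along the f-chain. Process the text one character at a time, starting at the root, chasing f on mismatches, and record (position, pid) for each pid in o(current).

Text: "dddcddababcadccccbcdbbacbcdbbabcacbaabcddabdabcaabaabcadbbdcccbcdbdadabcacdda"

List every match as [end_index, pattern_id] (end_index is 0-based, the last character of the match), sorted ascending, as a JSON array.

Build automaton:
Trie nodes:
  0='ε' goto a→1 c→5
  1='a' goto b→2
  2='ab' goto c→3  ←P3
  3='abc' goto a→4
  4='abca' goto ·  ←P0
  5='c' goto b→10 d→6
  6='cd' goto d→7
  7='cdd' goto a→8
  8='cdda' goto b→9
  9='cddab' goto ·  ←P1
  10='cb' goto c→11
  11='cbc' goto d→12
  12='cbcd' goto b→13
  13='cbcdb' goto ·  ←P2

BFS fail/out derivation:
  fail(1) 'a': from fail(0)=0 chase 'a': 0 ⇒ 0;  out=∅∪out(0)=∅
  fail(5) 'c': from fail(0)=0 chase 'c': 0 ⇒ 0;  out=∅∪out(0)=∅
  fail(2) 'ab': from fail(1)=0 chase 'b': 0 ⇒ 0;  out={3}∪out(0)={3}
  fail(6) 'cd': from fail(5)=0 chase 'd': 0 ⇒ 0;  out=∅∪out(0)=∅
  fail(10) 'cb': from fail(5)=0 chase 'b': 0 ⇒ 0;  out=∅∪out(0)=∅
  fail(3) 'abc': from fail(2)=0 chase 'c': 0 ⇒ 5;  out=∅∪out(5)=∅
  fail(7) 'cdd': from fail(6)=0 chase 'd': 0 ⇒ 0;  out=∅∪out(0)=∅
  fail(11) 'cbc': from fail(10)=0 chase 'c': 0 ⇒ 5;  out=∅∪out(5)=∅
  fail(4) 'abca': from fail(3)=5 chase 'a': 5→0 ⇒ 1;  out={0}∪out(1)={0}
  fail(8) 'cdda': from fail(7)=0 chase 'a': 0 ⇒ 1;  out=∅∪out(1)=∅
  fail(12) 'cbcd': from fail(11)=5 chase 'd': 5 ⇒ 6;  out=∅∪out(6)=∅
  fail(9) 'cddab': from fail(8)=1 chase 'b': 1 ⇒ 2;  out={1}∪out(2)={1,3}
  fail(13) 'cbcdb': from fail(12)=6 chase 'b': 6→0 ⇒ 0;  out={2}∪out(0)={2}

Run:
[0] read 'd'  n0⇒n0
[1] read 'd'  n0⇒n0
[2] read 'd'  n0⇒n0
[3] read 'c'  n0⇒n5
[4] read 'd'  n5⇒n6
[5] read 'd'  n6⇒n7
[6] read 'a'  n7⇒n8
[7] read 'b'  n8⇒n9  ** P1@[3:7],P3@[6:7]
[8] read 'a'  n9⇒n1 ·f
[9] read 'b'  n1⇒n2  ** P3@[8:9]
[10] read 'c'  n2⇒n3
[11] read 'a'  n3⇒n4  ** P0@[8:11]
[12] read 'd'  n4⇒n0 ·f
[13] read 'c'  n0⇒n5
[14] read 'c'  n5⇒n5 ·f
[15] read 'c'  n5⇒n5 ·f
[16] read 'c'  n5⇒n5 ·f
[17] read 'b'  n5⇒n10
[18] read 'c'  n10⇒n11
[19] read 'd'  n11⇒n12
[20] read 'b'  n12⇒n13  ** P2@[16:20]
[21] read 'b'  n13⇒n0 ·f
[22] read 'a'  n0⇒n1
[23] read 'c'  n1⇒n5 ·f
[24] read 'b'  n5⇒n10
[25] read 'c'  n10⇒n11
[26] read 'd'  n11⇒n12
[27] read 'b'  n12⇒n13  ** P2@[23:27]
[28] read 'b'  n13⇒n0 ·f
[29] read 'a'  n0⇒n1
[30] read 'b'  n1⇒n2  ** P3@[29:30]
[31] read 'c'  n2⇒n3
[32] read 'a'  n3⇒n4  ** P0@[29:32]
[33] read 'c'  n4⇒n5 ·f
[34] read 'b'  n5⇒n10
[35] read 'a'  n10⇒n1 ·f
[36] read 'a'  n1⇒n1 ·f
[37] read 'b'  n1⇒n2  ** P3@[36:37]
[38] read 'c'  n2⇒n3
[39] read 'd'  n3⇒n6 ·f
[40] read 'd'  n6⇒n7
[41] read 'a'  n7⇒n8
[42] read 'b'  n8⇒n9  ** P1@[38:42],P3@[41:42]
[43] read 'd'  n9⇒n0 ·f
[44] read 'a'  n0⇒n1
[45] read 'b'  n1⇒n2  ** P3@[44:45]
[46] read 'c'  n2⇒n3
[47] read 'a'  n3⇒n4  ** P0@[44:47]
[48] read 'a'  n4⇒n1 ·f
[49] read 'b'  n1⇒n2  ** P3@[48:49]
[50] read 'a'  n2⇒n1 ·f
[51] read 'a'  n1⇒n1 ·f
[52] read 'b'  n1⇒n2  ** P3@[51:52]
[53] read 'c'  n2⇒n3
[54] read 'a'  n3⇒n4  ** P0@[51:54]
[55] read 'd'  n4⇒n0 ·f
[56] read 'b'  n0⇒n0
[57] read 'b'  n0⇒n0
[58] read 'd'  n0⇒n0
[59] read 'c'  n0⇒n5
[60] read 'c'  n5⇒n5 ·f
[61] read 'c'  n5⇒n5 ·f
[62] read 'b'  n5⇒n10
[63] read 'c'  n10⇒n11
[64] read 'd'  n11⇒n12
[65] read 'b'  n12⇒n13  ** P2@[61:65]
[66] read 'd'  n13⇒n0 ·f
[67] read 'a'  n0⇒n1
[68] read 'd'  n1⇒n0 ·f
[69] read 'a'  n0⇒n1
[70] read 'b'  n1⇒n2  ** P3@[69:70]
[71] read 'c'  n2⇒n3
[72] read 'a'  n3⇒n4  ** P0@[69:72]
[73] read 'c'  n4⇒n5 ·f
[74] read 'd'  n5⇒n6
[75] read 'd'  n6⇒n7
[76] read 'a'  n7⇒n8

Matches: [[7,1],[7,3],[9,3],[11,0],[20,2],[27,2],[30,3],[32,0],[37,3],[42,1],[42,3],[45,3],[47,0],[49,3],[52,3],[54,0],[65,2],[70,3],[72,0]]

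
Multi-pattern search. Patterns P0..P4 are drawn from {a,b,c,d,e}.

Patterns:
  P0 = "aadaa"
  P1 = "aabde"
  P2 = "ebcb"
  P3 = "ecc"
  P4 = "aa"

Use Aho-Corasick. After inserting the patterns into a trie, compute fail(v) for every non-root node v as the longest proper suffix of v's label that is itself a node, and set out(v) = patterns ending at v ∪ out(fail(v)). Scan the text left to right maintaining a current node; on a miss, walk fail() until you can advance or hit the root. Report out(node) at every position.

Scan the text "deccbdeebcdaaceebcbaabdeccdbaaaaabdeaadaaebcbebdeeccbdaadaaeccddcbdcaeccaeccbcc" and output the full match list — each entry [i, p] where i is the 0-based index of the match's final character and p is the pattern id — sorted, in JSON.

Build:
Trie (insert patterns):
  0='ε' goto a→1 e→9
  1='a' goto a→2
  2='aa' goto b→6 d→3  [P4 ends]
  3='aad' goto a→4
  4='aada' goto a→5
  5='aadaa' goto ·  [P0 ends]
  6='aab' goto d→7
  7='aabd' goto e→8
  8='aabde' goto ·  [P1 ends]
  9='e' goto b→10 c→13
  10='eb' goto c→11
  11='ebc' goto b→12
  12='ebcb' goto ·  [P2 ends]
  13='ec' goto c→14
  14='ecc' goto ·  [P3 ends]

Failure links (BFS by depth):
  fail(1) 'a': from fail(0)=0 chase 'a': 0 ⇒ 0;  out=∅∪out(0)=∅
  fail(9) 'e': from fail(0)=0 chase 'e': 0 ⇒ 0;  out=∅∪out(0)=∅
  fail(2) 'aa': from fail(1)=0 chase 'a': 0 ⇒ 1;  out={4}∪out(1)={4}
  fail(10) 'eb': from fail(9)=0 chase 'b': 0 ⇒ 0;  out=∅∪out(0)=∅
  fail(13) 'ec': from fail(9)=0 chase 'c': 0 ⇒ 0;  out=∅∪out(0)=∅
  fail(3) 'aad': from fail(2)=1 chase 'd': 1→0 ⇒ 0;  out=∅∪out(0)=∅
  fail(6) 'aab': from fail(2)=1 chase 'b': 1→0 ⇒ 0;  out=∅∪out(0)=∅
  fail(11) 'ebc': from fail(10)=0 chase 'c': 0 ⇒ 0;  out=∅∪out(0)=∅
  fail(14) 'ecc': from fail(13)=0 chase 'c': 0 ⇒ 0;  out={3}∪out(0)={3}
  fail(4) 'aada': from fail(3)=0 chase 'a': 0 ⇒ 1;  out=∅∪out(1)=∅
  fail(7) 'aabd': from fail(6)=0 chase 'd': 0 ⇒ 0;  out=∅∪out(0)=∅
  fail(12) 'ebcb': from fail(11)=0 chase 'b': 0 ⇒ 0;  out={2}∪out(0)={2}
  fail(5) 'aadaa': from fail(4)=1 chase 'a': 1 ⇒ 2;  out={0}∪out(2)={0,4}
  fail(8) 'aabde': from fail(7)=0 chase 'e': 0 ⇒ 9;  out={1}∪out(9)={1}

Run:
pos 0 'd': at 0
pos 1 'e': at 9
pos 2 'c': at 13
pos 3 'c': at 14  emit P3@[1:3]
pos 4 'b': at 0 ·f
pos 5 'd': at 0
pos 6 'e': at 9
pos 7 'e': at 9 ·f
pos 8 'b': at 10
pos 9 'c': at 11
pos 10 'd': at 0 ·f
pos 11 'a': at 1
pos 12 'a': at 2  emit P4@[11:12]
pos 13 'c': at 0 ·f
pos 14 'e': at 9
pos 15 'e': at 9 ·f
pos 16 'b': at 10
pos 17 'c': at 11
pos 18 'b': at 12  emit P2@[15:18]
pos 19 'a': at 1 ·f
pos 20 'a': at 2  emit P4@[19:20]
pos 21 'b': at 6
pos 22 'd': at 7
pos 23 'e': at 8  emit P1@[19:23]
pos 24 'c': at 13 ·f
pos 25 'c': at 14  emit P3@[23:25]
pos 26 'd': at 0 ·f
pos 27 'b': at 0
pos 28 'a': at 1
pos 29 'a': at 2  emit P4@[28:29]
pos 30 'a': at 2 ·f  emit P4@[29:30]
pos 31 'a': at 2 ·f  emit P4@[30:31]
pos 32 'a': at 2 ·f  emit P4@[31:32]
pos 33 'b': at 6
pos 34 'd': at 7
pos 35 'e': at 8  emit P1@[31:35]
pos 36 'a': at 1 ·f
pos 37 'a': at 2  emit P4@[36:37]
pos 38 'd': at 3
pos 39 'a': at 4
pos 40 'a': at 5  emit P0@[36:40],P4@[39:40]
pos 41 'e': at 9 ·f
pos 42 'b': at 10
pos 43 'c': at 11
pos 44 'b': at 12  emit P2@[41:44]
pos 45 'e': at 9 ·f
pos 46 'b': at 10
pos 47 'd': at 0 ·f
pos 48 'e': at 9
pos 49 'e': at 9 ·f
pos 50 'c': at 13
pos 51 'c': at 14  emit P3@[49:51]
pos 52 'b': at 0 ·f
pos 53 'd': at 0
pos 54 'a': at 1
pos 55 'a': at 2  emit P4@[54:55]
pos 56 'd': at 3
pos 57 'a': at 4
pos 58 'a': at 5  emit P0@[54:58],P4@[57:58]
pos 59 'e': at 9 ·f
pos 60 'c': at 13
pos 61 'c': at 14  emit P3@[59:61]
pos 62 'd': at 0 ·f
pos 63 'd': at 0
pos 64 'c': at 0
pos 65 'b': at 0
pos 66 'd': at 0
pos 67 'c': at 0
pos 68 'a': at 1
pos 69 'e': at 9 ·f
pos 70 'c': at 13
pos 71 'c': at 14  emit P3@[69:71]
pos 72 'a': at 1 ·f
pos 73 'e': at 9 ·f
pos 74 'c': at 13
pos 75 'c': at 14  emit P3@[73:75]
pos 76 'b': at 0 ·f
pos 77 'c': at 0
pos 78 'c': at 0

All matches (sorted): [[3,3],[12,4],[18,2],[20,4],[23,1],[25,3],[29,4],[30,4],[31,4],[32,4],[35,1],[37,4],[40,0],[40,4],[44,2],[51,3],[55,4],[58,0],[58,4],[61,3],[71,3],[75,3]]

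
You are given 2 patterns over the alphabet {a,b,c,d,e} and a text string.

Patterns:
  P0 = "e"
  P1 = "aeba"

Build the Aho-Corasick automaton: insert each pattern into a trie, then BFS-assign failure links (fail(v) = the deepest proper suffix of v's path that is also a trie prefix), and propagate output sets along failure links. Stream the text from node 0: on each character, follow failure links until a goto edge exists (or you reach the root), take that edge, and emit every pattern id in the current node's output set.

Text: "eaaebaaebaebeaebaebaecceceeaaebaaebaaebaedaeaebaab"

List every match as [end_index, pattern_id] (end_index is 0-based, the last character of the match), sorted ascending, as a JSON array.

Build:
Trie (insert patterns):
  0='ε' goto a→2 e→1
  1='e' goto ·  ←P0
  2='a' goto e→3
  3='ae' goto b→4
  4='aeb' goto a→5
  5='aeba' goto ·  ←P1

BFS fail/out derivation:
  fail(1) 'e': from fail(0)=0 chase 'e': 0 ⇒ 0;  out={0}∪out(0)={0}
  fail(2) 'a': from fail(0)=0 chase 'a': 0 ⇒ 0;  out=∅∪out(0)=∅
  fail(3) 'ae': from fail(2)=0 chase 'e': 0 ⇒ 1;  out=∅∪out(1)={0}
  fail(4) 'aeb': from fail(3)=1 chase 'b': 1→0 ⇒ 0;  out=∅∪out(0)=∅
  fail(5) 'aeba': from fail(4)=0 chase 'a': 0 ⇒ 2;  out={1}∪out(2)={1}

Scan:
i=0 'e': node 0→1  → match P0@[0:0]
i=1 'a': node 1→2 (fail-walked)
i=2 'a': node 2→2 (fail-walked)
i=3 'e': node 2→3  → match P0@[3:3]
i=4 'b': node 3→4
i=5 'a': node 4→5  → match P1@[2:5]
i=6 'a': node 5→2 (fail-walked)
i=7 'e': node 2→3  → match P0@[7:7]
i=8 'b': node 3→4
i=9 'a': node 4→5  → match P1@[6:9]
i=10 'e': node 5→3 (fail-walked)  → match P0@[10:10]
i=11 'b': node 3→4
i=12 'e': node 4→1 (fail-walked)  → match P0@[12:12]
i=13 'a': node 1→2 (fail-walked)
i=14 'e': node 2→3  → match P0@[14:14]
i=15 'b': node 3→4
i=16 'a': node 4→5  → match P1@[13:16]
i=17 'e': node 5→3 (fail-walked)  → match P0@[17:17]
i=18 'b': node 3→4
i=19 'a': node 4→5  → match P1@[16:19]
i=20 'e': node 5→3 (fail-walked)  → match P0@[20:20]
i=21 'c': node 3→0 (fail-walked)
i=22 'c': node 0→0
i=23 'e': node 0→1  → match P0@[23:23]
i=24 'c': node 1→0 (fail-walked)
i=25 'e': node 0→1  → match P0@[25:25]
i=26 'e': node 1→1 (fail-walked)  → match P0@[26:26]
i=27 'a': node 1→2 (fail-walked)
i=28 'a': node 2→2 (fail-walked)
i=29 'e': node 2→3  → match P0@[29:29]
i=30 'b': node 3→4
i=31 'a': node 4→5  → match P1@[28:31]
i=32 'a': node 5→2 (fail-walked)
i=33 'e': node 2→3  → match P0@[33:33]
i=34 'b': node 3→4
i=35 'a': node 4→5  → match P1@[32:35]
i=36 'a': node 5→2 (fail-walked)
i=37 'e': node 2→3  → match P0@[37:37]
i=38 'b': node 3→4
i=39 'a': node 4→5  → match P1@[36:39]
i=40 'e': node 5→3 (fail-walked)  → match P0@[40:40]
i=41 'd': node 3→0 (fail-walked)
i=42 'a': node 0→2
i=43 'e': node 2→3  → match P0@[43:43]
i=44 'a': node 3→2 (fail-walked)
i=45 'e': node 2→3  → match P0@[45:45]
i=46 'b': node 3→4
i=47 'a': node 4→5  → match P1@[44:47]
i=48 'a': node 5→2 (fail-walked)
i=49 'b': node 2→0 (fail-walked)

All matches (sorted): [[0,0],[3,0],[5,1],[7,0],[9,1],[10,0],[12,0],[14,0],[16,1],[17,0],[19,1],[20,0],[23,0],[25,0],[26,0],[29,0],[31,1],[33,0],[35,1],[37,0],[39,1],[40,0],[43,0],[45,0],[47,1]]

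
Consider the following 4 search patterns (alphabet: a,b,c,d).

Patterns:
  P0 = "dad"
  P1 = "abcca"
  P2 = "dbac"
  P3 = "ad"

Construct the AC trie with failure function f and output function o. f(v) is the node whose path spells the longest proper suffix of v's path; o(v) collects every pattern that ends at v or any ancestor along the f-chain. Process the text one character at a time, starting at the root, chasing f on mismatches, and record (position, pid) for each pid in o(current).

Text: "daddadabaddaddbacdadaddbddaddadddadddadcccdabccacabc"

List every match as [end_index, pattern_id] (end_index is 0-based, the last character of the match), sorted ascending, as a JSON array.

Build automaton:
Trie nodes:
  0='ε' goto a→4 d→1
  1='d' goto a→2 b→9
  2='da' goto d→3
  3='dad' goto ·  ←P0
  4='a' goto b→5 d→12
  5='ab' goto c→6
  6='abc' goto c→7
  7='abcc' goto a→8
  8='abcca' goto ·  ←P1
  9='db' goto a→10
  10='dba' goto c→11
  11='dbac' goto ·  ←P2
  12='ad' goto ·  ←P3

Failure links (BFS by depth):
  fail(1) 'd': from fail(0)=0 chase 'd': 0 ⇒ 0;  out=∅∪out(0)=∅
  fail(4) 'a': from fail(0)=0 chase 'a': 0 ⇒ 0;  out=∅∪out(0)=∅
  fail(2) 'da': from fail(1)=0 chase 'a': 0 ⇒ 4;  out=∅∪out(4)=∅
  fail(5) 'ab': from fail(4)=0 chase 'b': 0 ⇒ 0;  out=∅∪out(0)=∅
  fail(9) 'db': from fail(1)=0 chase 'b': 0 ⇒ 0;  out=∅∪out(0)=∅
  fail(12) 'ad': from fail(4)=0 chase 'd': 0 ⇒ 1;  out={3}∪out(1)={3}
  fail(3) 'dad': from fail(2)=4 chase 'd': 4 ⇒ 12;  out={0}∪out(12)={0,3}
  fail(6) 'abc': from fail(5)=0 chase 'c': 0 ⇒ 0;  out=∅∪out(0)=∅
  fail(10) 'dba': from fail(9)=0 chase 'a': 0 ⇒ 4;  out=∅∪out(4)=∅
  fail(7) 'abcc': from fail(6)=0 chase 'c': 0 ⇒ 0;  out=∅∪out(0)=∅
  fail(11) 'dbac': from fail(10)=4 chase 'c': 4→0 ⇒ 0;  out={2}∪out(0)={2}
  fail(8) 'abcca': from fail(7)=0 chase 'a': 0 ⇒ 4;  out={1}∪out(4)={1}

Text stream:
i=0 'd': node 0→1
i=1 'a': node 1→2
i=2 'd': node 2→3  ** P0@[0:2],P3@[1:2]
i=3 'd': node 3→1 (fail-walked)
i=4 'a': node 1→2
i=5 'd': node 2→3  ** P0@[3:5],P3@[4:5]
i=6 'a': node 3→2 (fail-walked)
i=7 'b': node 2→5 (fail-walked)
i=8 'a': node 5→4 (fail-walked)
i=9 'd': node 4→12  ** P3@[8:9]
i=10 'd': node 12→1 (fail-walked)
i=11 'a': node 1→2
i=12 'd': node 2→3  ** P0@[10:12],P3@[11:12]
i=13 'd': node 3→1 (fail-walked)
i=14 'b': node 1→9
i=15 'a': node 9→10
i=16 'c': node 10→11  ** P2@[13:16]
i=17 'd': node 11→1 (fail-walked)
i=18 'a': node 1→2
i=19 'd': node 2→3  ** P0@[17:19],P3@[18:19]
i=20 'a': node 3→2 (fail-walked)
i=21 'd': node 2→3  ** P0@[19:21],P3@[20:21]
i=22 'd': node 3→1 (fail-walked)
i=23 'b': node 1→9
i=24 'd': node 9→1 (fail-walked)
i=25 'd': node 1→1 (fail-walked)
i=26 'a': node 1→2
i=27 'd': node 2→3  ** P0@[25:27],P3@[26:27]
i=28 'd': node 3→1 (fail-walked)
i=29 'a': node 1→2
i=30 'd': node 2→3  ** P0@[28:30],P3@[29:30]
i=31 'd': node 3→1 (fail-walked)
i=32 'd': node 1→1 (fail-walked)
i=33 'a': node 1→2
i=34 'd': node 2→3  ** P0@[32:34],P3@[33:34]
i=35 'd': node 3→1 (fail-walked)
i=36 'd': node 1→1 (fail-walked)
i=37 'a': node 1→2
i=38 'd': node 2→3  ** P0@[36:38],P3@[37:38]
i=39 'c': node 3→0 (fail-walked)
i=40 'c': node 0→0
i=41 'c': node 0→0
i=42 'd': node 0→1
i=43 'a': node 1→2
i=44 'b': node 2→5 (fail-walked)
i=45 'c': node 5→6
i=46 'c': node 6→7
i=47 'a': node 7→8  ** P1@[43:47]
i=48 'c': node 8→0 (fail-walked)
i=49 'a': node 0→4
i=50 'b': node 4→5
i=51 'c': node 5→6

Result: [[2,0],[2,3],[5,0],[5,3],[9,3],[12,0],[12,3],[16,2],[19,0],[19,3],[21,0],[21,3],[27,0],[27,3],[30,0],[30,3],[34,0],[34,3],[38,0],[38,3],[47,1]]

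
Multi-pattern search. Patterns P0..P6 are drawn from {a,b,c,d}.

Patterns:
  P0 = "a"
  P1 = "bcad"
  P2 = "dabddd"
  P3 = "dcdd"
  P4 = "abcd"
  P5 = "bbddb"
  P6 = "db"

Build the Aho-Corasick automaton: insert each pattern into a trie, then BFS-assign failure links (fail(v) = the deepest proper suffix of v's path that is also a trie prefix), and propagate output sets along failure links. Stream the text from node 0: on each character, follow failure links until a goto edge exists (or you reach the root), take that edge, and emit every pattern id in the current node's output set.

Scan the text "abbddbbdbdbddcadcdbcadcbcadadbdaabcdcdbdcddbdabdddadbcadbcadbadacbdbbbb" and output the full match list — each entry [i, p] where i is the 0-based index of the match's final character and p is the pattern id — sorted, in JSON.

Build automaton:
Trie nodes:
  n0 'ε': a→1 b→2 d→6
  n1 'a': b→15  [P0 ends]
  n2 'b': b→18 c→3
  n3 'bc': a→4
  n4 'bca': d→5
  n5 'bcad': ·  [P1 ends]
  n6 'd': a→7 b→22 c→12
  n7 'da': b→8
  n8 'dab': d→9
  n9 'dabd': d→10
  n10 'dabdd': d→11
  n11 'dabddd': ·  [P2 ends]
  n12 'dc': d→13
  n13 'dcd': d→14
  n14 'dcdd': ·  [P3 ends]
  n15 'ab': c→16
  n16 'abc': d→17
  n17 'abcd': ·  [P4 ends]
  n18 'bb': d→19
  n19 'bbd': d→20
  n20 'bbdd': b→21
  n21 'bbddb': ·  [P5 ends]
  n22 'db': ·  [P6 ends]

BFS fail/out derivation:
  fail(1) 'a': from fail(0)=0 chase 'a': 0 ⇒ 0;  out={0}∪out(0)={0}
  fail(2) 'b': from fail(0)=0 chase 'b': 0 ⇒ 0;  out=∅∪out(0)=∅
  fail(6) 'd': from fail(0)=0 chase 'd': 0 ⇒ 0;  out=∅∪out(0)=∅
  fail(3) 'bc': from fail(2)=0 chase 'c': 0 ⇒ 0;  out=∅∪out(0)=∅
  fail(7) 'da': from fail(6)=0 chase 'a': 0 ⇒ 1;  out=∅∪out(1)={0}
  fail(12) 'dc': from fail(6)=0 chase 'c': 0 ⇒ 0;  out=∅∪out(0)=∅
  fail(15) 'ab': from fail(1)=0 chase 'b': 0 ⇒ 2;  out=∅∪out(2)=∅
  fail(18) 'bb': from fail(2)=0 chase 'b': 0 ⇒ 2;  out=∅∪out(2)=∅
  fail(22) 'db': from fail(6)=0 chase 'b': 0 ⇒ 2;  out={6}∪out(2)={6}
  fail(4) 'bca': from fail(3)=0 chase 'a': 0 ⇒ 1;  out=∅∪out(1)={0}
  fail(8) 'dab': from fail(7)=1 chase 'b': 1 ⇒ 15;  out=∅∪out(15)=∅
  fail(13) 'dcd': from fail(12)=0 chase 'd': 0 ⇒ 6;  out=∅∪out(6)=∅
  fail(16) 'abc': from fail(15)=2 chase 'c': 2 ⇒ 3;  out=∅∪out(3)=∅
  fail(19) 'bbd': from fail(18)=2 chase 'd': 2→0 ⇒ 6;  out=∅∪out(6)=∅
  fail(5) 'bcad': from fail(4)=1 chase 'd': 1→0 ⇒ 6;  out={1}∪out(6)={1}
  fail(9) 'dabd': from fail(8)=15 chase 'd': 15→2→0 ⇒ 6;  out=∅∪out(6)=∅
  fail(14) 'dcdd': from fail(13)=6 chase 'd': 6→0 ⇒ 6;  out={3}∪out(6)={3}
  fail(17) 'abcd': from fail(16)=3 chase 'd': 3→0 ⇒ 6;  out={4}∪out(6)={4}
  fail(20) 'bbdd': from fail(19)=6 chase 'd': 6→0 ⇒ 6;  out=∅∪out(6)=∅
  fail(10) 'dabdd': from fail(9)=6 chase 'd': 6→0 ⇒ 6;  out=∅∪out(6)=∅
  fail(21) 'bbddb': from fail(20)=6 chase 'b': 6 ⇒ 22;  out={5}∪out(22)={5,6}
  fail(11) 'dabddd': from fail(10)=6 chase 'd': 6→0 ⇒ 6;  out={2}∪out(6)={2}

Text stream:
i=0 'a': node 0→1  emit P0@[0:0]
i=1 'b': node 1→15
i=2 'b': node 15→18 (fail-walked)
i=3 'd': node 18→19
i=4 'd': node 19→20
i=5 'b': node 20→21  emit P5@[1:5],P6@[4:5]
i=6 'b': node 21→18 (fail-walked)
i=7 'd': node 18→19
i=8 'b': node 19→22 (fail-walked)  emit P6@[7:8]
i=9 'd': node 22→6 (fail-walked)
i=10 'b': node 6→22  emit P6@[9:10]
i=11 'd': node 22→6 (fail-walked)
i=12 'd': node 6→6 (fail-walked)
i=13 'c': node 6→12
i=14 'a': node 12→1 (fail-walked)  emit P0@[14:14]
i=15 'd': node 1→6 (fail-walked)
i=16 'c': node 6→12
i=17 'd': node 12→13
i=18 'b': node 13→22 (fail-walked)  emit P6@[17:18]
i=19 'c': node 22→3 (fail-walked)
i=20 'a': node 3→4  emit P0@[20:20]
i=21 'd': node 4→5  emit P1@[18:21]
i=22 'c': node 5→12 (fail-walked)
i=23 'b': node 12→2 (fail-walked)
i=24 'c': node 2→3
i=25 'a': node 3→4  emit P0@[25:25]
i=26 'd': node 4→5  emit P1@[23:26]
i=27 'a': node 5→7 (fail-walked)  emit P0@[27:27]
i=28 'd': node 7→6 (fail-walked)
i=29 'b': node 6→22  emit P6@[28:29]
i=30 'd': node 22→6 (fail-walked)
i=31 'a': node 6→7  emit P0@[31:31]
i=32 'a': node 7→1 (fail-walked)  emit P0@[32:32]
i=33 'b': node 1→15
i=34 'c': node 15→16
i=35 'd': node 16→17  emit P4@[32:35]
i=36 'c': node 17→12 (fail-walked)
i=37 'd': node 12→13
i=38 'b': node 13→22 (fail-walked)  emit P6@[37:38]
i=39 'd': node 22→6 (fail-walked)
i=40 'c': node 6→12
i=41 'd': node 12→13
i=42 'd': node 13→14  emit P3@[39:42]
i=43 'b': node 14→22 (fail-walked)  emit P6@[42:43]
i=44 'd': node 22→6 (fail-walked)
i=45 'a': node 6→7  emit P0@[45:45]
i=46 'b': node 7→8
i=47 'd': node 8→9
i=48 'd': node 9→10
i=49 'd': node 10→11  emit P2@[44:49]
i=50 'a': node 11→7 (fail-walked)  emit P0@[50:50]
i=51 'd': node 7→6 (fail-walked)
i=52 'b': node 6→22  emit P6@[51:52]
i=53 'c': node 22→3 (fail-walked)
i=54 'a': node 3→4  emit P0@[54:54]
i=55 'd': node 4→5  emit P1@[52:55]
i=56 'b': node 5→22 (fail-walked)  emit P6@[55:56]
i=57 'c': node 22→3 (fail-walked)
i=58 'a': node 3→4  emit P0@[58:58]
i=59 'd': node 4→5  emit P1@[56:59]
i=60 'b': node 5→22 (fail-walked)  emit P6@[59:60]
i=61 'a': node 22→1 (fail-walked)  emit P0@[61:61]
i=62 'd': node 1→6 (fail-walked)
i=63 'a': node 6→7  emit P0@[63:63]
i=64 'c': node 7→0 (fail-walked)
i=65 'b': node 0→2
i=66 'd': node 2→6 (fail-walked)
i=67 'b': node 6→22  emit P6@[66:67]
i=68 'b': node 22→18 (fail-walked)
i=69 'b': node 18→18 (fail-walked)
i=70 'b': node 18→18 (fail-walked)

Result: [[0,0],[5,5],[5,6],[8,6],[10,6],[14,0],[18,6],[20,0],[21,1],[25,0],[26,1],[27,0],[29,6],[31,0],[32,0],[35,4],[38,6],[42,3],[43,6],[45,0],[49,2],[50,0],[52,6],[54,0],[55,1],[56,6],[58,0],[59,1],[60,6],[61,0],[63,0],[67,6]]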